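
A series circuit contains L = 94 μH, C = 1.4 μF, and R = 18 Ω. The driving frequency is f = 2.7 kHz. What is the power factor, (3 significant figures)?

0.406

ω = 2πf = 16960 rad/s
X_L = ωL = 1.59 Ω
X_C = 1/(ωC) = 42.1 Ω
Net reactance X = X_L − X_C = -40.5 Ω
Z = 18.0 − j40.5 Ω
|Z| = √(18.0² + 40.5²) = 44.3 Ω
∠Z = arctan(-40.5/18.0) = -66.0°
cos φ = cos(-66.0°) = 0.406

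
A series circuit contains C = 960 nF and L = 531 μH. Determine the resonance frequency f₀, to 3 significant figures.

ω₀ = 1/√(LC) = 1/√(0.000531 × 9.6e-07) = 44290 rad/s
f₀ = ω₀/(2π) = 7.05 kHz

7.05 kHz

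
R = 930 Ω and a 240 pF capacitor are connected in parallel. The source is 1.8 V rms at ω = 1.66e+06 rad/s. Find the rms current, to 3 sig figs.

2.06 mA

X_C = 1/(ωC) = 2510 Ω
Parallel: admittances add. Y = 1/R + jωC
Y = (0.00108 + j0.000398) S
|Y| = 0.00115 S → |Z| = 1/|Y| = 872 Ω, ∠Z = −∠Y = -20.3°
I = V/|Z| = 1.8/872 = 2.06 mA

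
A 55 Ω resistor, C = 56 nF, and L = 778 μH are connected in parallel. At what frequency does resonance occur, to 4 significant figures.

ω₀ = 1/√(LC) = 1/√(0.000778 × 5.6e-08) = 151500 rad/s
f₀ = ω₀/(2π) = 24.11 kHz

24.11 kHz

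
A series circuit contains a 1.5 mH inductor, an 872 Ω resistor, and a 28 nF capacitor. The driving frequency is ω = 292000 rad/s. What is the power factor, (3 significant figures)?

X_L = ωL = 438 Ω
X_C = 1/(ωC) = 122 Ω
Net reactance X = X_L − X_C = 316 Ω
Z = 872 + j316 Ω
|Z| = √(872² + 316²) = 927 Ω
∠Z = arctan(316/872) = 19.9°
cos φ = cos(19.9°) = 0.940

0.940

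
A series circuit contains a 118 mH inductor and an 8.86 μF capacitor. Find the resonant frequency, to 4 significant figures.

155.7 Hz

ω₀ = 1/√(LC) = 1/√(0.118 × 8.86e-06) = 978.0 rad/s
f₀ = ω₀/(2π) = 155.7 Hz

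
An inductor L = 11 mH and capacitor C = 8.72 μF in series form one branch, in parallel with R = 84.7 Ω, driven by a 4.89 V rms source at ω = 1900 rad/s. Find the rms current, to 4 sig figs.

X_L = ωL = 20.90 Ω
X_C = 1/(ωC) = 60.36 Ω
Branch 1: Z₁ = R = 84.70 Ω
Branch 2 (series LC): Z₂ = j(X_L − X_C) = −j39.46 Ω
Parallel: Z = Z₁Z₂/(Z₁+Z₂), |Z| = 35.77 Ω, ∠Z = -65.02°
I = V/|Z| = 4.89/35.77 = 136.7 mA

136.7 mA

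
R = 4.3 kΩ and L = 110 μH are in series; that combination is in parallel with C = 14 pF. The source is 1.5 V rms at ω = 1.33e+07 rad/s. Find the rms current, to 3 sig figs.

X_L = ωL = 1460 Ω
X_C = 1/(ωC) = 5370 Ω
Branch 1 (R+jX_L): Z₁ = 4300 + j1460 Ω, |Z₁| = 4540 Ω
Branch 2 (−jX_C): Z₂ = −j5370 Ω
Parallel: Z = Z₁Z₂/(Z₁+Z₂), |Z| = 4200 Ω, ∠Z = -28.9°
I = V/|Z| = 1.5/4200 = 357 μA

357 μA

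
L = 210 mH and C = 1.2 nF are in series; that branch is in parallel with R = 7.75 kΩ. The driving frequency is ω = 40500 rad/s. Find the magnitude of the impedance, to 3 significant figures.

6520 Ω

X_L = ωL = 8500 Ω
X_C = 1/(ωC) = 20600 Ω
Branch 1: Z₁ = R = 7750 Ω
Branch 2 (series LC): Z₂ = j(X_L − X_C) = −j12100 Ω
Parallel: Z = Z₁Z₂/(Z₁+Z₂), |Z| = 6520 Ω, ∠Z = -32.7°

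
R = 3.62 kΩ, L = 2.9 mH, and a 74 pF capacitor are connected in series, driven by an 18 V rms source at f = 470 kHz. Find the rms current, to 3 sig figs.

ω = 2πf = 2.953e+06 rad/s
X_L = ωL = 8560 Ω
X_C = 1/(ωC) = 4580 Ω
Net reactance X = X_L − X_C = 3990 Ω
Z = 3620 + j3990 Ω
|Z| = √(3620² + 3990²) = 5390 Ω
I = V/|Z| = 18/5390 = 3.34 mA

3.34 mA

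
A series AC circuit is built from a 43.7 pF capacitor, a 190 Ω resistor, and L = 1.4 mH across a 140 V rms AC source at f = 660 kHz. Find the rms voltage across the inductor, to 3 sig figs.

2360 V

ω = 2πf = 4.147e+06 rad/s
X_L = ωL = 5810 Ω
X_C = 1/(ωC) = 5520 Ω
Net reactance X = X_L − X_C = 287 Ω
Z = 190 + j287 Ω
|Z| = √(190² + 287²) = 345 Ω
I = V/|Z| = 406 mA
V_L = I·|Z_L| = 0.406 × 5810 = 2360 V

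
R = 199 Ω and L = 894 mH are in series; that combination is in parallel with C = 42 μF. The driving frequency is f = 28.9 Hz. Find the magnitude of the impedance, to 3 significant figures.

ω = 2πf = 181.6 rad/s
X_L = ωL = 162 Ω
X_C = 1/(ωC) = 131 Ω
Branch 1 (R+jX_L): Z₁ = 199 + j162 Ω, |Z₁| = 257 Ω
Branch 2 (−jX_C): Z₂ = −j131 Ω
Parallel: Z = Z₁Z₂/(Z₁+Z₂), |Z| = 167 Ω, ∠Z = -59.7°

167 Ω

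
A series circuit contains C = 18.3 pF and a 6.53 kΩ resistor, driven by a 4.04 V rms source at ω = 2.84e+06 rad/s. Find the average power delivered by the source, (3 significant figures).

X_C = 1/(ωC) = 19200 Ω
Z = 6530 − j19200 Ω
|Z| = √(6530² + 19200²) = 20300 Ω
∠Z = arctan(-19200/6530) = -71.3°
I = V/|Z| = 199 μA
P = VI cos φ = 4.04 × 0.000199 × cos(-71.3°) = 258 μW

258 μW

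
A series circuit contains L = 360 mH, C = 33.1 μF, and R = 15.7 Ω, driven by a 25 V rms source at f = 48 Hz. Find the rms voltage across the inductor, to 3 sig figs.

152 V

ω = 2πf = 301.6 rad/s
X_L = ωL = 109 Ω
X_C = 1/(ωC) = 100 Ω
Net reactance X = X_L − X_C = 8.40 Ω
Z = 15.7 + j8.40 Ω
|Z| = √(15.7² + 8.40²) = 17.8 Ω
I = V/|Z| = 1.40 A
V_L = I·|Z_L| = 1.40 × 109 = 152 V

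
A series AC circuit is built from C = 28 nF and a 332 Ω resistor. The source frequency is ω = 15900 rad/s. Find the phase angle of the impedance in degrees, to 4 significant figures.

-81.59°

X_C = 1/(ωC) = 2246 Ω
Z = 332.0 − j2246 Ω
|Z| = √(332.0² + 2246²) = 2271 Ω
∠Z = arctan(-2246/332.0) = -81.59°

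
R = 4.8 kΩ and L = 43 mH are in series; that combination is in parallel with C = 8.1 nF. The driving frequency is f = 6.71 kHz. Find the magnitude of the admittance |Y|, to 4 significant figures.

ω = 2πf = 42160 rad/s
X_L = ωL = 1813 Ω
X_C = 1/(ωC) = 2928 Ω
Branch 1 (R+jX_L): Z₁ = 4800 + j1813 Ω, |Z₁| = 5131 Ω
Branch 2 (−jX_C): Z₂ = −j2928 Ω
Parallel: Z = Z₁Z₂/(Z₁+Z₂), |Z| = 3049 Ω, ∠Z = -56.23°
|Y| = 1/|Z| = 328.0 μS

328.0 μS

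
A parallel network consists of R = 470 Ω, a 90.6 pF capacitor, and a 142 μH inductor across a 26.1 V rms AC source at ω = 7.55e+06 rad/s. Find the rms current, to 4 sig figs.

55.91 mA

X_L = ωL = 1072 Ω
X_C = 1/(ωC) = 1462 Ω
Parallel: admittances add. Y = 1/R + 1/(jωL) + jωC
Y = (0.002128 − j0.0002487) S
|Y| = 0.002142 S → |Z| = 1/|Y| = 466.8 Ω, ∠Z = −∠Y = 6.667°
I = V/|Z| = 26.1/466.8 = 55.91 mA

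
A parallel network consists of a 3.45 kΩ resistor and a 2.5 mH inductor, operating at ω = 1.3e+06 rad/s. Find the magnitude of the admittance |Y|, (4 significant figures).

422.7 μS

X_L = ωL = 3250 Ω
Parallel: admittances add. Y = 1/R + 1/(jωL)
Y = (0.0002899 − j0.0003077) S
|Y| = 0.0004227 S → |Z| = 1/|Y| = 2366 Ω, ∠Z = −∠Y = 46.71°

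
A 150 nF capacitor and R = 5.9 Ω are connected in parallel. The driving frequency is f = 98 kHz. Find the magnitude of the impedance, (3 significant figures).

5.18 Ω

ω = 2πf = 615800 rad/s
X_C = 1/(ωC) = 10.8 Ω
Parallel: admittances add. Y = 1/R + jωC
Y = (0.169 + j0.0924) S
|Y| = 0.193 S → |Z| = 1/|Y| = 5.18 Ω, ∠Z = −∠Y = -28.6°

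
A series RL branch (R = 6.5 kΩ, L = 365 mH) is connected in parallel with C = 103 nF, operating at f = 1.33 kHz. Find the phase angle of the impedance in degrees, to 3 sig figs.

ω = 2πf = 8357 rad/s
X_L = ωL = 3050 Ω
X_C = 1/(ωC) = 1160 Ω
Branch 1 (R+jX_L): Z₁ = 6500 + j3050 Ω, |Z₁| = 7180 Ω
Branch 2 (−jX_C): Z₂ = −j1160 Ω
Parallel: Z = Z₁Z₂/(Z₁+Z₂), |Z| = 1230 Ω, ∠Z = -81.1°

-81.1°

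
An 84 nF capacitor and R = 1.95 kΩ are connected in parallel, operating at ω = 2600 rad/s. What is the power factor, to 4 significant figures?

X_C = 1/(ωC) = 4579 Ω
Parallel: admittances add. Y = 1/R + jωC
Y = (0.0005128 + j0.0002184) S
|Y| = 0.0005574 S → |Z| = 1/|Y| = 1794 Ω, ∠Z = −∠Y = -23.07°
cos φ = cos(-23.07°) = 0.9200

0.9200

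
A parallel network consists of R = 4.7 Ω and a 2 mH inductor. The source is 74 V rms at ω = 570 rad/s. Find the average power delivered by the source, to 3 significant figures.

1.17 kW

X_L = ωL = 1.14 Ω
Parallel: admittances add. Y = 1/R + 1/(jωL)
Y = (0.213 − j0.877) S
|Y| = 0.903 S → |Z| = 1/|Y| = 1.11 Ω, ∠Z = −∠Y = 76.4°
I = V/|Z| = 66.8 A
P = VI cos φ = 74 × 66.8 × cos(76.4°) = 1.17 kW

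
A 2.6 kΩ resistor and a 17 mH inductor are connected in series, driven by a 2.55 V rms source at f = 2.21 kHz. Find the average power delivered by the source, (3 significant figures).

ω = 2πf = 13890 rad/s
X_L = ωL = 236 Ω
Z = 2600 + j236 Ω
|Z| = √(2600² + 236²) = 2610 Ω
∠Z = arctan(236/2600) = 5.19°
I = V/|Z| = 977 μA
P = VI cos φ = 2.55 × 0.000977 × cos(5.19°) = 2.48 mW

2.48 mW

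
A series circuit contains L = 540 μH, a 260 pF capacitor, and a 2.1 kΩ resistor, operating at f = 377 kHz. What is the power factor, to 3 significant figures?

ω = 2πf = 2.369e+06 rad/s
X_L = ωL = 1280 Ω
X_C = 1/(ωC) = 1620 Ω
Net reactance X = X_L − X_C = -345 Ω
Z = 2100 − j345 Ω
|Z| = √(2100² + 345²) = 2130 Ω
∠Z = arctan(-345/2100) = -9.32°
cos φ = cos(-9.32°) = 0.987

0.987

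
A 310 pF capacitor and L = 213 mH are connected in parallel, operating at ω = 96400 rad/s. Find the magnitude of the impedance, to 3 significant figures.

X_L = ωL = 20500 Ω
X_C = 1/(ωC) = 33500 Ω
Parallel: admittances add. Y = 1/(jωL) + jωC
Y = (0 − j1.88e-05) S
|Y| = 1.88e-05 S → |Z| = 1/|Y| = 53100 Ω, ∠Z = −∠Y = 90.0°

53100 Ω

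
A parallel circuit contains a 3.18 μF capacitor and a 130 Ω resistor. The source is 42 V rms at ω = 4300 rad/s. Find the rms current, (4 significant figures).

X_C = 1/(ωC) = 73.13 Ω
Parallel: admittances add. Y = 1/R + jωC
Y = (0.007692 + j0.01367) S
|Y| = 0.01569 S → |Z| = 1/|Y| = 63.74 Ω, ∠Z = −∠Y = -60.64°
I = V/|Z| = 42/63.74 = 658.9 mA

658.9 mA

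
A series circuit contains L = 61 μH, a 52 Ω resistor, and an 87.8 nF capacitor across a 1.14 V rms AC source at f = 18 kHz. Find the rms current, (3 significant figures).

ω = 2πf = 113100 rad/s
X_L = ωL = 6.90 Ω
X_C = 1/(ωC) = 101 Ω
Net reactance X = X_L − X_C = -93.8 Ω
Z = 52.0 − j93.8 Ω
|Z| = √(52.0² + 93.8²) = 107 Ω
I = V/|Z| = 1.14/107 = 10.6 mA

10.6 mA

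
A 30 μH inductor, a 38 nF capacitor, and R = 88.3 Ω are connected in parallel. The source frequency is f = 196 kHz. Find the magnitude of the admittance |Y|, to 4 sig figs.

22.75 mS

ω = 2πf = 1.232e+06 rad/s
X_L = ωL = 36.95 Ω
X_C = 1/(ωC) = 21.37 Ω
Parallel: admittances add. Y = 1/R + 1/(jωL) + jωC
Y = (0.01133 + j0.01973) S
|Y| = 0.02275 S → |Z| = 1/|Y| = 43.96 Ω, ∠Z = −∠Y = -60.14°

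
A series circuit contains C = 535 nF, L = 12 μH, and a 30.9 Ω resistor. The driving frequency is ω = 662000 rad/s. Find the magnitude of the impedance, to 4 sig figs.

31.32 Ω

X_L = ωL = 7.944 Ω
X_C = 1/(ωC) = 2.824 Ω
Net reactance X = X_L − X_C = 5.120 Ω
Z = 30.90 + j5.120 Ω
|Z| = √(30.90² + 5.120²) = 31.32 Ω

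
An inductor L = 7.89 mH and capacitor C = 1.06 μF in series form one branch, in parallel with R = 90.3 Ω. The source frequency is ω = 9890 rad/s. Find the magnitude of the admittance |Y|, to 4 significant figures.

58.67 mS

X_L = ωL = 78.03 Ω
X_C = 1/(ωC) = 95.39 Ω
Branch 1: Z₁ = R = 90.30 Ω
Branch 2 (series LC): Z₂ = j(X_L − X_C) = −j17.36 Ω
Parallel: Z = Z₁Z₂/(Z₁+Z₂), |Z| = 17.04 Ω, ∠Z = -79.12°
|Y| = 1/|Z| = 58.67 mS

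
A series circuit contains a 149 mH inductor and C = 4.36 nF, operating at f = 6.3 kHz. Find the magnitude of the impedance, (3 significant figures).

ω = 2πf = 39580 rad/s
X_L = ωL = 5900 Ω
X_C = 1/(ωC) = 5790 Ω
Net reactance X = X_L − X_C = 104 Ω
Z = j104 Ω
|Z| = √(0² + 104²) = 104 Ω

104 Ω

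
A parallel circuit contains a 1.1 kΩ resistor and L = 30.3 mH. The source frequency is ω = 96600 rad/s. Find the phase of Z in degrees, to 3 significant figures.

20.6°

X_L = ωL = 2930 Ω
Parallel: admittances add. Y = 1/R + 1/(jωL)
Y = (0.000909 − j0.000342) S
|Y| = 0.000971 S → |Z| = 1/|Y| = 1030 Ω, ∠Z = −∠Y = 20.6°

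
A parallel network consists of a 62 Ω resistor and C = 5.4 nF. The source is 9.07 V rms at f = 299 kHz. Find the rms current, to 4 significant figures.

172.8 mA

ω = 2πf = 1.879e+06 rad/s
X_C = 1/(ωC) = 98.57 Ω
Parallel: admittances add. Y = 1/R + jωC
Y = (0.01613 + j0.01014) S
|Y| = 0.01905 S → |Z| = 1/|Y| = 52.48 Ω, ∠Z = −∠Y = -32.17°
I = V/|Z| = 9.07/52.48 = 172.8 mA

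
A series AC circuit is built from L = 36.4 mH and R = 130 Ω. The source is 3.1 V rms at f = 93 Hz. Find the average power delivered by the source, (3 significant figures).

ω = 2πf = 584.3 rad/s
X_L = ωL = 21.3 Ω
Z = 130 + j21.3 Ω
|Z| = √(130² + 21.3²) = 132 Ω
∠Z = arctan(21.3/130) = 9.29°
I = V/|Z| = 23.5 mA
P = VI cos φ = 3.1 × 0.0235 × cos(9.29°) = 72.0 mW

72.0 mW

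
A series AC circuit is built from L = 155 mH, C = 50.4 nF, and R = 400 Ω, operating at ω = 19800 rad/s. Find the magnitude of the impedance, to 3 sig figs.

2110 Ω

X_L = ωL = 3070 Ω
X_C = 1/(ωC) = 1000 Ω
Net reactance X = X_L − X_C = 2070 Ω
Z = 400 + j2070 Ω
|Z| = √(400² + 2070²) = 2110 Ω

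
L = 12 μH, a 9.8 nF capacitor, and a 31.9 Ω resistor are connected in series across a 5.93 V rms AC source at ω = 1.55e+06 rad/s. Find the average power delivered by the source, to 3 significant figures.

X_L = ωL = 18.6 Ω
X_C = 1/(ωC) = 65.8 Ω
Net reactance X = X_L − X_C = -47.2 Ω
Z = 31.9 − j47.2 Ω
|Z| = √(31.9² + 47.2²) = 57.0 Ω
∠Z = arctan(-47.2/31.9) = -56.0°
I = V/|Z| = 104 mA
P = VI cos φ = 5.93 × 0.104 × cos(-56.0°) = 345 mW

345 mW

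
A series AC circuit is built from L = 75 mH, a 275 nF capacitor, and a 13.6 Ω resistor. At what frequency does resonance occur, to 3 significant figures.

1.11 kHz

ω₀ = 1/√(LC) = 1/√(0.075 × 2.75e-07) = 6963 rad/s
f₀ = ω₀/(2π) = 1.11 kHz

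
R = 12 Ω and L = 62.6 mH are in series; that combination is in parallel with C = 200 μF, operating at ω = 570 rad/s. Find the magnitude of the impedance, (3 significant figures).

11.2 Ω

X_L = ωL = 35.7 Ω
X_C = 1/(ωC) = 8.77 Ω
Branch 1 (R+jX_L): Z₁ = 12.0 + j35.7 Ω, |Z₁| = 37.6 Ω
Branch 2 (−jX_C): Z₂ = −j8.77 Ω
Parallel: Z = Z₁Z₂/(Z₁+Z₂), |Z| = 11.2 Ω, ∠Z = -84.6°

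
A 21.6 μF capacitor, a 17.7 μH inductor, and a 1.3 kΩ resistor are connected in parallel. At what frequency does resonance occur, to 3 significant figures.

8.14 kHz

ω₀ = 1/√(LC) = 1/√(1.77e-05 × 2.16e-05) = 51140 rad/s
f₀ = ω₀/(2π) = 8.14 kHz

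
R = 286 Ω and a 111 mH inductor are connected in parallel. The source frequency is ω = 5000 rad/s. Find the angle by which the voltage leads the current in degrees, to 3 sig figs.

X_L = ωL = 555 Ω
Parallel: admittances add. Y = 1/R + 1/(jωL)
Y = (0.00350 − j0.00180) S
|Y| = 0.00393 S → |Z| = 1/|Y| = 254 Ω, ∠Z = −∠Y = 27.3°

27.3°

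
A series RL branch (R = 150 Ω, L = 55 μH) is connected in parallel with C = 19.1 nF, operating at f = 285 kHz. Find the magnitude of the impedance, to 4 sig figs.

31.76 Ω

ω = 2πf = 1.791e+06 rad/s
X_L = ωL = 98.49 Ω
X_C = 1/(ωC) = 29.24 Ω
Branch 1 (R+jX_L): Z₁ = 150.0 + j98.49 Ω, |Z₁| = 179.4 Ω
Branch 2 (−jX_C): Z₂ = −j29.24 Ω
Parallel: Z = Z₁Z₂/(Z₁+Z₂), |Z| = 31.76 Ω, ∠Z = -81.49°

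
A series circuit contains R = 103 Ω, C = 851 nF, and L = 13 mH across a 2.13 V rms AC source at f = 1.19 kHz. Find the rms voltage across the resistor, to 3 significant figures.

ω = 2πf = 7477 rad/s
X_L = ωL = 97.2 Ω
X_C = 1/(ωC) = 157 Ω
Net reactance X = X_L − X_C = -60.0 Ω
Z = 103 − j60.0 Ω
|Z| = √(103² + 60.0²) = 119 Ω
I = V/|Z| = 17.9 mA
V_R = I·|Z_R| = 0.0179 × 103 = 1.84 V

1.84 V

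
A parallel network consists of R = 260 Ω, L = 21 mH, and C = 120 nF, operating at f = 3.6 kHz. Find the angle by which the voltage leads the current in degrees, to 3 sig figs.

ω = 2πf = 22620 rad/s
X_L = ωL = 475 Ω
X_C = 1/(ωC) = 368 Ω
Parallel: admittances add. Y = 1/R + 1/(jωL) + jωC
Y = (0.00385 + j0.000609) S
|Y| = 0.00389 S → |Z| = 1/|Y| = 257 Ω, ∠Z = −∠Y = -9.00°

-9.00°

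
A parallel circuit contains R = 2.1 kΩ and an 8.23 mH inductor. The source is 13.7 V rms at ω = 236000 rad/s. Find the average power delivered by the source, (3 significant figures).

89.4 mW

X_L = ωL = 1940 Ω
Parallel: admittances add. Y = 1/R + 1/(jωL)
Y = (0.000476 − j0.000515) S
|Y| = 0.000701 S → |Z| = 1/|Y| = 1430 Ω, ∠Z = −∠Y = 47.2°
I = V/|Z| = 9.61 mA
P = VI cos φ = 13.7 × 0.00961 × cos(47.2°) = 89.4 mW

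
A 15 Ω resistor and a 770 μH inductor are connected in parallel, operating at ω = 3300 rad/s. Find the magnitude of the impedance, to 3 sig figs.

X_L = ωL = 2.54 Ω
Parallel: admittances add. Y = 1/R + 1/(jωL)
Y = (0.0667 − j0.394) S
|Y| = 0.399 S → |Z| = 1/|Y| = 2.51 Ω, ∠Z = −∠Y = 80.4°

2.51 Ω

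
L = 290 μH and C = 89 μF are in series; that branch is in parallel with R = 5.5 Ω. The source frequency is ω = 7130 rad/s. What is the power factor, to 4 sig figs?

X_L = ωL = 2.068 Ω
X_C = 1/(ωC) = 1.576 Ω
Branch 1: Z₁ = R = 5.500 Ω
Branch 2 (series LC): Z₂ = j(X_L − X_C) = j0.4918 Ω
Parallel: Z = Z₁Z₂/(Z₁+Z₂), |Z| = 0.4899 Ω, ∠Z = 84.89°
cos φ = cos(84.89°) = 0.08907

0.08907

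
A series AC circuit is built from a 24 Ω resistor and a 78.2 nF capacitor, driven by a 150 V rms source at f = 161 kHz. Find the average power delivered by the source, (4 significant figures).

ω = 2πf = 1.012e+06 rad/s
X_C = 1/(ωC) = 12.64 Ω
Z = 24.00 − j12.64 Ω
|Z| = √(24.00² + 12.64²) = 27.13 Ω
∠Z = arctan(-12.64/24.00) = -27.78°
I = V/|Z| = 5.530 A
P = VI cos φ = 150 × 5.530 × cos(-27.78°) = 733.9 W

733.9 W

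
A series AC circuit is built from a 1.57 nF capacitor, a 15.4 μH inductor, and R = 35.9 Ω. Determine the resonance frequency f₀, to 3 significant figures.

1.02 MHz

ω₀ = 1/√(LC) = 1/√(1.54e-05 × 1.57e-09) = 6.431e+06 rad/s
f₀ = ω₀/(2π) = 1.02 MHz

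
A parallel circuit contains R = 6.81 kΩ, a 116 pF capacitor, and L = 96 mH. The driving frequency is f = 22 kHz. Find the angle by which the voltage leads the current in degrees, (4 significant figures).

ω = 2πf = 138200 rad/s
X_L = ωL = 13270 Ω
X_C = 1/(ωC) = 62360 Ω
Parallel: admittances add. Y = 1/R + 1/(jωL) + jωC
Y = (0.0001468 − j5.932e-05) S
|Y| = 0.0001584 S → |Z| = 1/|Y| = 6314 Ω, ∠Z = −∠Y = 22.00°

22.00°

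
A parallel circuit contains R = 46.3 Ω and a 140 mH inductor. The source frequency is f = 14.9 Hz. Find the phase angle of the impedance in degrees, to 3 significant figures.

ω = 2πf = 93.62 rad/s
X_L = ωL = 13.1 Ω
Parallel: admittances add. Y = 1/R + 1/(jωL)
Y = (0.0216 − j0.0763) S
|Y| = 0.0793 S → |Z| = 1/|Y| = 12.6 Ω, ∠Z = −∠Y = 74.2°

74.2°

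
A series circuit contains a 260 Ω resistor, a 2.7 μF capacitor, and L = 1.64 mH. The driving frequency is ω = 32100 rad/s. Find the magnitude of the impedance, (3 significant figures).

X_L = ωL = 52.6 Ω
X_C = 1/(ωC) = 11.5 Ω
Net reactance X = X_L − X_C = 41.1 Ω
Z = 260 + j41.1 Ω
|Z| = √(260² + 41.1²) = 263 Ω

263 Ω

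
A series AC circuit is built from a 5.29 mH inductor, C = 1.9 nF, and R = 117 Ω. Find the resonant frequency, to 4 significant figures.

ω₀ = 1/√(LC) = 1/√(0.00529 × 1.9e-09) = 315400 rad/s
f₀ = ω₀/(2π) = 50.20 kHz

50.20 kHz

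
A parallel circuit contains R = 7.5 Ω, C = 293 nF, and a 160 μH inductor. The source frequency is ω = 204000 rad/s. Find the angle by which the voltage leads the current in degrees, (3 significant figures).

-12.3°

X_L = ωL = 32.6 Ω
X_C = 1/(ωC) = 16.7 Ω
Parallel: admittances add. Y = 1/R + 1/(jωL) + jωC
Y = (0.133 + j0.0291) S
|Y| = 0.136 S → |Z| = 1/|Y| = 7.33 Ω, ∠Z = −∠Y = -12.3°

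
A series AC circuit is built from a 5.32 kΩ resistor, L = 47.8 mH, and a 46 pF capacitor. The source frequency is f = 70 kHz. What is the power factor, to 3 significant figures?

0.184

ω = 2πf = 439800 rad/s
X_L = ωL = 21000 Ω
X_C = 1/(ωC) = 49400 Ω
Net reactance X = X_L − X_C = -28400 Ω
Z = 5320 − j28400 Ω
|Z| = √(5320² + 28400²) = 28900 Ω
∠Z = arctan(-28400/5320) = -79.4°
cos φ = cos(-79.4°) = 0.184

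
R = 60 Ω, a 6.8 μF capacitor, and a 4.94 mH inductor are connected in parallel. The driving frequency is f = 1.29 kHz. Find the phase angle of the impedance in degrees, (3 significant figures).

ω = 2πf = 8105 rad/s
X_L = ωL = 40.0 Ω
X_C = 1/(ωC) = 18.1 Ω
Parallel: admittances add. Y = 1/R + 1/(jωL) + jωC
Y = (0.0167 + j0.0301) S
|Y| = 0.0344 S → |Z| = 1/|Y| = 29.0 Ω, ∠Z = −∠Y = -61.1°

-61.1°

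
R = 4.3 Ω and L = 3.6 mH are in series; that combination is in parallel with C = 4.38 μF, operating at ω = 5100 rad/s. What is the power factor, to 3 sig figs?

X_L = ωL = 18.4 Ω
X_C = 1/(ωC) = 44.8 Ω
Branch 1 (R+jX_L): Z₁ = 4.30 + j18.4 Ω, |Z₁| = 18.9 Ω
Branch 2 (−jX_C): Z₂ = −j44.8 Ω
Parallel: Z = Z₁Z₂/(Z₁+Z₂), |Z| = 31.6 Ω, ∠Z = 67.6°
cos φ = cos(67.6°) = 0.382

0.382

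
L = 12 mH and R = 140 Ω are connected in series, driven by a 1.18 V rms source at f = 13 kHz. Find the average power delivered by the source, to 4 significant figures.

198.8 μW

ω = 2πf = 81680 rad/s
X_L = ωL = 980.2 Ω
Z = 140.0 + j980.2 Ω
|Z| = √(140.0² + 980.2²) = 990.1 Ω
∠Z = arctan(980.2/140.0) = 81.87°
I = V/|Z| = 1.192 mA
P = VI cos φ = 1.18 × 0.001192 × cos(81.87°) = 198.8 μW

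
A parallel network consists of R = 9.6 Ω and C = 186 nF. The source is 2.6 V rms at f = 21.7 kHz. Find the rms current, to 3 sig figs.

ω = 2πf = 136300 rad/s
X_C = 1/(ωC) = 39.4 Ω
Parallel: admittances add. Y = 1/R + jωC
Y = (0.104 + j0.0254) S
|Y| = 0.107 S → |Z| = 1/|Y| = 9.33 Ω, ∠Z = −∠Y = -13.7°
I = V/|Z| = 2.6/9.33 = 279 mA

279 mA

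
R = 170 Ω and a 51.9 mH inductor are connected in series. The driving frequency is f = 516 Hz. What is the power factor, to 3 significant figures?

ω = 2πf = 3242 rad/s
X_L = ωL = 168 Ω
Z = 170 + j168 Ω
|Z| = √(170² + 168²) = 239 Ω
∠Z = arctan(168/170) = 44.7°
cos φ = cos(44.7°) = 0.711

0.711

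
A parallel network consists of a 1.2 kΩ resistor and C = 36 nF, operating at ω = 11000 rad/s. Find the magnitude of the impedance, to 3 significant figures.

1080 Ω

X_C = 1/(ωC) = 2530 Ω
Parallel: admittances add. Y = 1/R + jωC
Y = (0.000833 + j0.000396) S
|Y| = 0.000923 S → |Z| = 1/|Y| = 1080 Ω, ∠Z = −∠Y = -25.4°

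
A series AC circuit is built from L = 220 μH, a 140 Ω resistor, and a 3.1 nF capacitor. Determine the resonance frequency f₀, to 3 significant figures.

193 kHz

ω₀ = 1/√(LC) = 1/√(0.00022 × 3.1e-09) = 1.211e+06 rad/s
f₀ = ω₀/(2π) = 193 kHz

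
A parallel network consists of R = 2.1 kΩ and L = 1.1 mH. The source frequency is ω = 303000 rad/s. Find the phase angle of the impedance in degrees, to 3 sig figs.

81.0°

X_L = ωL = 333 Ω
Parallel: admittances add. Y = 1/R + 1/(jωL)
Y = (0.000476 − j0.00300) S
|Y| = 0.00304 S → |Z| = 1/|Y| = 329 Ω, ∠Z = −∠Y = 81.0°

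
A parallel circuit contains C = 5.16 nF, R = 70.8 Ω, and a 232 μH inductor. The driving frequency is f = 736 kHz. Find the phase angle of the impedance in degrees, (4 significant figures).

-58.37°

ω = 2πf = 4.624e+06 rad/s
X_L = ωL = 1073 Ω
X_C = 1/(ωC) = 41.91 Ω
Parallel: admittances add. Y = 1/R + 1/(jωL) + jωC
Y = (0.01412 + j0.02293) S
|Y| = 0.02693 S → |Z| = 1/|Y| = 37.13 Ω, ∠Z = −∠Y = -58.37°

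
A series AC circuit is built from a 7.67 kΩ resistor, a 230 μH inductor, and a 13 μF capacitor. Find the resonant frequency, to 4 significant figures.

ω₀ = 1/√(LC) = 1/√(0.00023 × 1.3e-05) = 18290 rad/s
f₀ = ω₀/(2π) = 2.911 kHz

2.911 kHz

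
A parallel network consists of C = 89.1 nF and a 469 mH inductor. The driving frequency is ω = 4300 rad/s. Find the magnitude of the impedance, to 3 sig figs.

8870 Ω

X_L = ωL = 2020 Ω
X_C = 1/(ωC) = 2610 Ω
Parallel: admittances add. Y = 1/(jωL) + jωC
Y = (0 − j0.000113) S
|Y| = 0.000113 S → |Z| = 1/|Y| = 8870 Ω, ∠Z = −∠Y = 90.0°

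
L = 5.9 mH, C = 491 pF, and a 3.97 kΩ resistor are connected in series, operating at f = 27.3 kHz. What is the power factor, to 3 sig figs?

ω = 2πf = 171500 rad/s
X_L = ωL = 1010 Ω
X_C = 1/(ωC) = 11900 Ω
Net reactance X = X_L − X_C = -10900 Ω
Z = 3970 − j10900 Ω
|Z| = √(3970² + 10900²) = 11600 Ω
∠Z = arctan(-10900/3970) = -69.9°
cos φ = cos(-69.9°) = 0.343

0.343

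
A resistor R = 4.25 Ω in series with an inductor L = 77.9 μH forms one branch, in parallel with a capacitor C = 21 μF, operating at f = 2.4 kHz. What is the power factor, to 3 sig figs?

0.649

ω = 2πf = 15080 rad/s
X_L = ωL = 1.17 Ω
X_C = 1/(ωC) = 3.16 Ω
Branch 1 (R+jX_L): Z₁ = 4.25 + j1.17 Ω, |Z₁| = 4.41 Ω
Branch 2 (−jX_C): Z₂ = −j3.16 Ω
Parallel: Z = Z₁Z₂/(Z₁+Z₂), |Z| = 2.97 Ω, ∠Z = -49.5°
cos φ = cos(-49.5°) = 0.649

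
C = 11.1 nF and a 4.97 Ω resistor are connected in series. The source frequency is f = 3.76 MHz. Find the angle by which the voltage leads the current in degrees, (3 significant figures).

-37.5°

ω = 2πf = 2.362e+07 rad/s
X_C = 1/(ωC) = 3.81 Ω
Z = 4.97 − j3.81 Ω
|Z| = √(4.97² + 3.81²) = 6.26 Ω
∠Z = arctan(-3.81/4.97) = -37.5°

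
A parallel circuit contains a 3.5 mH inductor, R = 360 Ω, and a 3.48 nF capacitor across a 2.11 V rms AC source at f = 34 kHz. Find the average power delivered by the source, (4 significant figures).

12.37 mW

ω = 2πf = 213600 rad/s
X_L = ωL = 747.7 Ω
X_C = 1/(ωC) = 1345 Ω
Parallel: admittances add. Y = 1/R + 1/(jωL) + jωC
Y = (0.002778 − j0.0005940) S
|Y| = 0.002841 S → |Z| = 1/|Y| = 352.0 Ω, ∠Z = −∠Y = 12.07°
I = V/|Z| = 5.994 mA
P = VI cos φ = 2.11 × 0.005994 × cos(12.07°) = 12.37 mW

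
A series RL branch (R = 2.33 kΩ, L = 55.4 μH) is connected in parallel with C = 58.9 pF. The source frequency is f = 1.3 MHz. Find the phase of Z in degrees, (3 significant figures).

ω = 2πf = 8.168e+06 rad/s
X_L = ωL = 453 Ω
X_C = 1/(ωC) = 2080 Ω
Branch 1 (R+jX_L): Z₁ = 2330 + j453 Ω, |Z₁| = 2370 Ω
Branch 2 (−jX_C): Z₂ = −j2080 Ω
Parallel: Z = Z₁Z₂/(Z₁+Z₂), |Z| = 1740 Ω, ∠Z = -44.1°

-44.1°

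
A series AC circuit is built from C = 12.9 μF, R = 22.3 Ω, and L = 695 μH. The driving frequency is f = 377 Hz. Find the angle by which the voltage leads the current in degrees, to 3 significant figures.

-54.3°

ω = 2πf = 2369 rad/s
X_L = ωL = 1.65 Ω
X_C = 1/(ωC) = 32.7 Ω
Net reactance X = X_L − X_C = -31.1 Ω
Z = 22.3 − j31.1 Ω
|Z| = √(22.3² + 31.1²) = 38.3 Ω
∠Z = arctan(-31.1/22.3) = -54.3°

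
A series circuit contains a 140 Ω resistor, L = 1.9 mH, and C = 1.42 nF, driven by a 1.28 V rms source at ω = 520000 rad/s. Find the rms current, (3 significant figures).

3.26 mA

X_L = ωL = 988 Ω
X_C = 1/(ωC) = 1350 Ω
Net reactance X = X_L − X_C = -366 Ω
Z = 140 − j366 Ω
|Z| = √(140² + 366²) = 392 Ω
I = V/|Z| = 1.28/392 = 3.26 mA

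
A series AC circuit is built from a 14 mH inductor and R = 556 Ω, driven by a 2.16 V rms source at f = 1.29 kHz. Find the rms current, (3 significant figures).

ω = 2πf = 8105 rad/s
X_L = ωL = 113 Ω
Z = 556 + j113 Ω
|Z| = √(556² + 113²) = 567 Ω
I = V/|Z| = 2.16/567 = 3.81 mA

3.81 mA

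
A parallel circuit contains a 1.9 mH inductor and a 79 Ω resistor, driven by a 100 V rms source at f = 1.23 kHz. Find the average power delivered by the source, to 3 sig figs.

127 W

ω = 2πf = 7728 rad/s
X_L = ωL = 14.7 Ω
Parallel: admittances add. Y = 1/R + 1/(jωL)
Y = (0.0127 − j0.0681) S
|Y| = 0.0693 S → |Z| = 1/|Y| = 14.4 Ω, ∠Z = −∠Y = 79.5°
I = V/|Z| = 6.93 A
P = VI cos φ = 100 × 6.93 × cos(79.5°) = 127 W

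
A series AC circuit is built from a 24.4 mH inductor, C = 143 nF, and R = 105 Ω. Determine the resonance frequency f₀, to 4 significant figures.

ω₀ = 1/√(LC) = 1/√(0.0244 × 1.43e-07) = 16930 rad/s
f₀ = ω₀/(2π) = 2.694 kHz

2.694 kHz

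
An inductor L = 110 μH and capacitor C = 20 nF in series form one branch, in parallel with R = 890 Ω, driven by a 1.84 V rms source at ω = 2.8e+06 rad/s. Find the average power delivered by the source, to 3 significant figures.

X_L = ωL = 308 Ω
X_C = 1/(ωC) = 17.9 Ω
Branch 1: Z₁ = R = 890 Ω
Branch 2 (series LC): Z₂ = j(X_L − X_C) = j290 Ω
Parallel: Z = Z₁Z₂/(Z₁+Z₂), |Z| = 276 Ω, ∠Z = 71.9°
I = V/|Z| = 6.67 mA
P = VI cos φ = 1.84 × 0.00667 × cos(71.9°) = 3.80 mW

3.80 mW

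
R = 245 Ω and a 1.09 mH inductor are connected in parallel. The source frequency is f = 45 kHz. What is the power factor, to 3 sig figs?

ω = 2πf = 282700 rad/s
X_L = ωL = 308 Ω
Parallel: admittances add. Y = 1/R + 1/(jωL)
Y = (0.00408 − j0.00324) S
|Y| = 0.00521 S → |Z| = 1/|Y| = 192 Ω, ∠Z = −∠Y = 38.5°
cos φ = cos(38.5°) = 0.783

0.783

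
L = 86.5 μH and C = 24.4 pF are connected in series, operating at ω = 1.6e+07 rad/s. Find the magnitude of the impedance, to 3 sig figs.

X_L = ωL = 1380 Ω
X_C = 1/(ωC) = 2560 Ω
Net reactance X = X_L − X_C = -1180 Ω
Z = − j1180 Ω
|Z| = √(0² + 1180²) = 1180 Ω

1180 Ω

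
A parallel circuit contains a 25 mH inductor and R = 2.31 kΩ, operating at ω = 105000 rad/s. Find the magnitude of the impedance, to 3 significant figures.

1730 Ω

X_L = ωL = 2620 Ω
Parallel: admittances add. Y = 1/R + 1/(jωL)
Y = (0.000433 − j0.000381) S
|Y| = 0.000577 S → |Z| = 1/|Y| = 1730 Ω, ∠Z = −∠Y = 41.3°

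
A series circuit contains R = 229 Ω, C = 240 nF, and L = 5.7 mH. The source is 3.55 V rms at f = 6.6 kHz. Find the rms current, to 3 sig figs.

ω = 2πf = 41470 rad/s
X_L = ωL = 236 Ω
X_C = 1/(ωC) = 100 Ω
Net reactance X = X_L − X_C = 136 Ω
Z = 229 + j136 Ω
|Z| = √(229² + 136²) = 266 Ω
I = V/|Z| = 3.55/266 = 13.3 mA

13.3 mA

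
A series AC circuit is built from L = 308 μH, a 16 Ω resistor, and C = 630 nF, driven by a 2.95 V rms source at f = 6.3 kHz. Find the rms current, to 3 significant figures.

91.7 mA

ω = 2πf = 39580 rad/s
X_L = ωL = 12.2 Ω
X_C = 1/(ωC) = 40.1 Ω
Net reactance X = X_L − X_C = -27.9 Ω
Z = 16.0 − j27.9 Ω
|Z| = √(16.0² + 27.9²) = 32.2 Ω
I = V/|Z| = 2.95/32.2 = 91.7 mA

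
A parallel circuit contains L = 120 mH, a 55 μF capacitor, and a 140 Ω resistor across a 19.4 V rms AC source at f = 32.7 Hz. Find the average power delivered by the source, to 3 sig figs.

2.69 W

ω = 2πf = 205.5 rad/s
X_L = ωL = 24.7 Ω
X_C = 1/(ωC) = 88.5 Ω
Parallel: admittances add. Y = 1/R + 1/(jωL) + jωC
Y = (0.00714 − j0.0293) S
|Y| = 0.0301 S → |Z| = 1/|Y| = 33.2 Ω, ∠Z = −∠Y = 76.3°
I = V/|Z| = 584 mA
P = VI cos φ = 19.4 × 0.584 × cos(76.3°) = 2.69 W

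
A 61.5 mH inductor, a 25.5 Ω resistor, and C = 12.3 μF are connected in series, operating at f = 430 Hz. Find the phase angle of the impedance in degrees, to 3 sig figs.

ω = 2πf = 2702 rad/s
X_L = ωL = 166 Ω
X_C = 1/(ωC) = 30.1 Ω
Net reactance X = X_L − X_C = 136 Ω
Z = 25.5 + j136 Ω
|Z| = √(25.5² + 136²) = 138 Ω
∠Z = arctan(136/25.5) = 79.4°

79.4°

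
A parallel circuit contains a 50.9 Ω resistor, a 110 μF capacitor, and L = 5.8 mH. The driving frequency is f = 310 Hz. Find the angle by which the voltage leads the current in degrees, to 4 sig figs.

-81.12°

ω = 2πf = 1948 rad/s
X_L = ωL = 11.30 Ω
X_C = 1/(ωC) = 4.667 Ω
Parallel: admittances add. Y = 1/R + 1/(jωL) + jωC
Y = (0.01965 + j0.1257) S
|Y| = 0.1273 S → |Z| = 1/|Y| = 7.858 Ω, ∠Z = −∠Y = -81.12°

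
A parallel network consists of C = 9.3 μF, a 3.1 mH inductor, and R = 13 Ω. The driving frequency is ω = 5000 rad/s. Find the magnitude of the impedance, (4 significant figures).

X_L = ωL = 15.50 Ω
X_C = 1/(ωC) = 21.51 Ω
Parallel: admittances add. Y = 1/R + 1/(jωL) + jωC
Y = (0.07692 − j0.01802) S
|Y| = 0.07900 S → |Z| = 1/|Y| = 12.66 Ω, ∠Z = −∠Y = 13.18°

12.66 Ω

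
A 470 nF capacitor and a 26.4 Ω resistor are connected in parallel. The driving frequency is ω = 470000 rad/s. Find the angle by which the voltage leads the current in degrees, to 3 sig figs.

X_C = 1/(ωC) = 4.53 Ω
Parallel: admittances add. Y = 1/R + jωC
Y = (0.0379 + j0.221) S
|Y| = 0.224 S → |Z| = 1/|Y| = 4.46 Ω, ∠Z = −∠Y = -80.3°

-80.3°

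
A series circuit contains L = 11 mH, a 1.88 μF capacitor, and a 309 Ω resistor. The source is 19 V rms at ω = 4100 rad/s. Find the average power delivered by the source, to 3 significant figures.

X_L = ωL = 45.1 Ω
X_C = 1/(ωC) = 130 Ω
Net reactance X = X_L − X_C = -84.6 Ω
Z = 309 − j84.6 Ω
|Z| = √(309² + 84.6²) = 320 Ω
∠Z = arctan(-84.6/309) = -15.3°
I = V/|Z| = 59.3 mA
P = VI cos φ = 19 × 0.0593 × cos(-15.3°) = 1.09 W

1.09 W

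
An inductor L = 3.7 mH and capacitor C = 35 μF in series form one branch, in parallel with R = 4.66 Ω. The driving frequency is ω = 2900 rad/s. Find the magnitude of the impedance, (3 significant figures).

X_L = ωL = 10.7 Ω
X_C = 1/(ωC) = 9.85 Ω
Branch 1: Z₁ = R = 4.66 Ω
Branch 2 (series LC): Z₂ = j(X_L − X_C) = j0.878 Ω
Parallel: Z = Z₁Z₂/(Z₁+Z₂), |Z| = 0.863 Ω, ∠Z = 79.3°

0.863 Ω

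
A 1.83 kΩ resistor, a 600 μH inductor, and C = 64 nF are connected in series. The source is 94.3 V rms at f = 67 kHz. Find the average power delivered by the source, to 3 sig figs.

4.79 W

ω = 2πf = 421000 rad/s
X_L = ωL = 253 Ω
X_C = 1/(ωC) = 37.1 Ω
Net reactance X = X_L − X_C = 215 Ω
Z = 1830 + j215 Ω
|Z| = √(1830² + 215²) = 1840 Ω
∠Z = arctan(215/1830) = 6.72°
I = V/|Z| = 51.2 mA
P = VI cos φ = 94.3 × 0.0512 × cos(6.72°) = 4.79 W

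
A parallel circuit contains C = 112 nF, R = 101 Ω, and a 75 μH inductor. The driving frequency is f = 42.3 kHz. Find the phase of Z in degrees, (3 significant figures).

64.1°

ω = 2πf = 265800 rad/s
X_L = ωL = 19.9 Ω
X_C = 1/(ωC) = 33.6 Ω
Parallel: admittances add. Y = 1/R + 1/(jωL) + jωC
Y = (0.00990 − j0.0204) S
|Y| = 0.0227 S → |Z| = 1/|Y| = 44.1 Ω, ∠Z = −∠Y = 64.1°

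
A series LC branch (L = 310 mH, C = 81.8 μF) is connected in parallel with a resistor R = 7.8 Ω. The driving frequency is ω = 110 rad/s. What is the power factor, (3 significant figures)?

0.995

X_L = ωL = 34.1 Ω
X_C = 1/(ωC) = 111 Ω
Branch 1: Z₁ = R = 7.80 Ω
Branch 2 (series LC): Z₂ = j(X_L − X_C) = −j77.0 Ω
Parallel: Z = Z₁Z₂/(Z₁+Z₂), |Z| = 7.76 Ω, ∠Z = -5.78°
cos φ = cos(-5.78°) = 0.995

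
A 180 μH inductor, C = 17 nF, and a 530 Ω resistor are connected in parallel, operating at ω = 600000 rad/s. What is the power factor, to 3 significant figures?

X_L = ωL = 108 Ω
X_C = 1/(ωC) = 98.0 Ω
Parallel: admittances add. Y = 1/R + 1/(jωL) + jωC
Y = (0.00189 + j0.000941) S
|Y| = 0.00211 S → |Z| = 1/|Y| = 474 Ω, ∠Z = −∠Y = -26.5°
cos φ = cos(-26.5°) = 0.895

0.895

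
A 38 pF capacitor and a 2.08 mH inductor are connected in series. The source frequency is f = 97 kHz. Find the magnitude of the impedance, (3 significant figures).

41900 Ω

ω = 2πf = 609500 rad/s
X_L = ωL = 1270 Ω
X_C = 1/(ωC) = 43200 Ω
Net reactance X = X_L − X_C = -41900 Ω
Z = − j41900 Ω
|Z| = √(0² + 41900²) = 41900 Ω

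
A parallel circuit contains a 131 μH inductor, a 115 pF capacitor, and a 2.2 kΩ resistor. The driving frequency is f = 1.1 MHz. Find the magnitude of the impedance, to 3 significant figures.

ω = 2πf = 6.912e+06 rad/s
X_L = ωL = 905 Ω
X_C = 1/(ωC) = 1260 Ω
Parallel: admittances add. Y = 1/R + 1/(jωL) + jωC
Y = (0.000455 − j0.000310) S
|Y| = 0.000550 S → |Z| = 1/|Y| = 1820 Ω, ∠Z = −∠Y = 34.3°

1820 Ω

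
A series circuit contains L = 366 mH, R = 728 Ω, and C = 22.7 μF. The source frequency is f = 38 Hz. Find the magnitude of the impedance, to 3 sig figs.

734 Ω

ω = 2πf = 238.8 rad/s
X_L = ωL = 87.4 Ω
X_C = 1/(ωC) = 185 Ω
Net reactance X = X_L − X_C = -97.1 Ω
Z = 728 − j97.1 Ω
|Z| = √(728² + 97.1²) = 734 Ω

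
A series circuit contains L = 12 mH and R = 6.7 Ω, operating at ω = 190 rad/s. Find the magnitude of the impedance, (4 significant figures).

X_L = ωL = 2.280 Ω
Z = 6.700 + j2.280 Ω
|Z| = √(6.700² + 2.280²) = 7.077 Ω

7.077 Ω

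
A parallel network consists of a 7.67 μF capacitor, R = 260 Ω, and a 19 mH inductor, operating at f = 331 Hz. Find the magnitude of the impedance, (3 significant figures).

ω = 2πf = 2080 rad/s
X_L = ωL = 39.5 Ω
X_C = 1/(ωC) = 62.7 Ω
Parallel: admittances add. Y = 1/R + 1/(jωL) + jωC
Y = (0.00385 − j0.00936) S
|Y| = 0.0101 S → |Z| = 1/|Y| = 98.9 Ω, ∠Z = −∠Y = 67.7°

98.9 Ω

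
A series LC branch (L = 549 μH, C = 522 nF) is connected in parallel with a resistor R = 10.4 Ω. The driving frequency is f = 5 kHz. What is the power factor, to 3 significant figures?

ω = 2πf = 31420 rad/s
X_L = ωL = 17.2 Ω
X_C = 1/(ωC) = 61.0 Ω
Branch 1: Z₁ = R = 10.4 Ω
Branch 2 (series LC): Z₂ = j(X_L − X_C) = −j43.7 Ω
Parallel: Z = Z₁Z₂/(Z₁+Z₂), |Z| = 10.1 Ω, ∠Z = -13.4°
cos φ = cos(-13.4°) = 0.973

0.973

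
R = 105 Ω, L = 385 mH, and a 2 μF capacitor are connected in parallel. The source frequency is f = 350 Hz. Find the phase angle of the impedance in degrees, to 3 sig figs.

ω = 2πf = 2199 rad/s
X_L = ωL = 847 Ω
X_C = 1/(ωC) = 227 Ω
Parallel: admittances add. Y = 1/R + 1/(jωL) + jωC
Y = (0.00952 + j0.00322) S
|Y| = 0.0101 S → |Z| = 1/|Y| = 99.5 Ω, ∠Z = −∠Y = -18.7°

-18.7°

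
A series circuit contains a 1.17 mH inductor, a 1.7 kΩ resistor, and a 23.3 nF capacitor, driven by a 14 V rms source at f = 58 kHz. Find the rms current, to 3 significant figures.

8.10 mA

ω = 2πf = 364400 rad/s
X_L = ωL = 426 Ω
X_C = 1/(ωC) = 118 Ω
Net reactance X = X_L − X_C = 309 Ω
Z = 1700 + j309 Ω
|Z| = √(1700² + 309²) = 1730 Ω
I = V/|Z| = 14/1730 = 8.10 mA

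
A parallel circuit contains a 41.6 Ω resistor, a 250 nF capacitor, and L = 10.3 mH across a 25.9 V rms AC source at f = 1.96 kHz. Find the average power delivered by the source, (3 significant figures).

ω = 2πf = 12320 rad/s
X_L = ωL = 127 Ω
X_C = 1/(ωC) = 325 Ω
Parallel: admittances add. Y = 1/R + 1/(jωL) + jωC
Y = (0.0240 − j0.00480) S
|Y| = 0.0245 S → |Z| = 1/|Y| = 40.8 Ω, ∠Z = −∠Y = 11.3°
I = V/|Z| = 635 mA
P = VI cos φ = 25.9 × 0.635 × cos(11.3°) = 16.1 W

16.1 W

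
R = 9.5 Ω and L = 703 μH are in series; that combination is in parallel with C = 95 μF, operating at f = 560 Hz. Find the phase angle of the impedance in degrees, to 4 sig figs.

-72.28°

ω = 2πf = 3519 rad/s
X_L = ωL = 2.474 Ω
X_C = 1/(ωC) = 2.992 Ω
Branch 1 (R+jX_L): Z₁ = 9.500 + j2.474 Ω, |Z₁| = 9.817 Ω
Branch 2 (−jX_C): Z₂ = −j2.992 Ω
Parallel: Z = Z₁Z₂/(Z₁+Z₂), |Z| = 3.087 Ω, ∠Z = -72.28°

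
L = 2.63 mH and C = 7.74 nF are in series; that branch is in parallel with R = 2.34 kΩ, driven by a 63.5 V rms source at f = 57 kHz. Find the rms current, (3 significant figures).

113 mA

ω = 2πf = 358100 rad/s
X_L = ωL = 942 Ω
X_C = 1/(ωC) = 361 Ω
Branch 1: Z₁ = R = 2340 Ω
Branch 2 (series LC): Z₂ = j(X_L − X_C) = j581 Ω
Parallel: Z = Z₁Z₂/(Z₁+Z₂), |Z| = 564 Ω, ∠Z = 76.1°
I = V/|Z| = 63.5/564 = 113 mA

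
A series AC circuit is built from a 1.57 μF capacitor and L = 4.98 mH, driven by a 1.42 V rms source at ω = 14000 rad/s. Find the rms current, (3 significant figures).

X_L = ωL = 69.7 Ω
X_C = 1/(ωC) = 45.5 Ω
Net reactance X = X_L − X_C = 24.2 Ω
Z = j24.2 Ω
|Z| = √(0² + 24.2²) = 24.2 Ω
I = V/|Z| = 1.42/24.2 = 58.6 mA

58.6 mA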